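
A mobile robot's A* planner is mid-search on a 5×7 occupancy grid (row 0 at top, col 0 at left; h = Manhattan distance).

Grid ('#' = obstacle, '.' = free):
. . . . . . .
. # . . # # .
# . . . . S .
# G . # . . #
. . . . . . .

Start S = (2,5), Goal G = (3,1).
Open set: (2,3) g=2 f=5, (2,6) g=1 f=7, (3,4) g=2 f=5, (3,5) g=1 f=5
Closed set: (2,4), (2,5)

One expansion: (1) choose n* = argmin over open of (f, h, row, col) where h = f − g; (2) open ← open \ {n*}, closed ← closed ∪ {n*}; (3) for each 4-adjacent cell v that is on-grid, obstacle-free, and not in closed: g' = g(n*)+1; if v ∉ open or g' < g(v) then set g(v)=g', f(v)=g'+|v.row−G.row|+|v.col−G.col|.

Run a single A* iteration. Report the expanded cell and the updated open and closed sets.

step 1: expand (2,3) (f=5, h=3) → closed; open now [(1,3) g=3 f=7, (2,2) g=3 f=5, (2,6) g=1 f=7, (3,4) g=2 f=5, (3,5) g=1 f=5]

expanded=(2,3); open=[(1,3) g=3 f=7, (2,2) g=3 f=5, (2,6) g=1 f=7, (3,4) g=2 f=5, (3,5) g=1 f=5]; closed=[(2,3), (2,4), (2,5)]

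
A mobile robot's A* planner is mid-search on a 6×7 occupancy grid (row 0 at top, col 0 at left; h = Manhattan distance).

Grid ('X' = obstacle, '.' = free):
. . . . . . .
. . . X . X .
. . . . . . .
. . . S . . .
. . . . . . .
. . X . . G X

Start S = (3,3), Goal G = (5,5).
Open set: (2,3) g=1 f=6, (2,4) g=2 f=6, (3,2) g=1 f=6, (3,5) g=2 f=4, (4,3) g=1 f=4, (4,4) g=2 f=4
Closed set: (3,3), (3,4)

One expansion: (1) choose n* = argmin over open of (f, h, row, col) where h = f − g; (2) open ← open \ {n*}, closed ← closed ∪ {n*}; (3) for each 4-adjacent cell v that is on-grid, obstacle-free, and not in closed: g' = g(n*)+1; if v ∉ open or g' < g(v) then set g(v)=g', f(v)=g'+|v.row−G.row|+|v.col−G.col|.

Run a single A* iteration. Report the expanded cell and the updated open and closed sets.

expanded=(3,5); open=[(2,3) g=1 f=6, (2,4) g=2 f=6, (2,5) g=3 f=6, (3,2) g=1 f=6, (3,6) g=3 f=6, (4,3) g=1 f=4, (4,4) g=2 f=4, (4,5) g=3 f=4]; closed=[(3,3), (3,4), (3,5)]

step 1: expand (3,5) (f=4, h=2) → closed; open now [(2,3) g=1 f=6, (2,4) g=2 f=6, (2,5) g=3 f=6, (3,2) g=1 f=6, (3,6) g=3 f=6, (4,3) g=1 f=4, (4,4) g=2 f=4, (4,5) g=3 f=4]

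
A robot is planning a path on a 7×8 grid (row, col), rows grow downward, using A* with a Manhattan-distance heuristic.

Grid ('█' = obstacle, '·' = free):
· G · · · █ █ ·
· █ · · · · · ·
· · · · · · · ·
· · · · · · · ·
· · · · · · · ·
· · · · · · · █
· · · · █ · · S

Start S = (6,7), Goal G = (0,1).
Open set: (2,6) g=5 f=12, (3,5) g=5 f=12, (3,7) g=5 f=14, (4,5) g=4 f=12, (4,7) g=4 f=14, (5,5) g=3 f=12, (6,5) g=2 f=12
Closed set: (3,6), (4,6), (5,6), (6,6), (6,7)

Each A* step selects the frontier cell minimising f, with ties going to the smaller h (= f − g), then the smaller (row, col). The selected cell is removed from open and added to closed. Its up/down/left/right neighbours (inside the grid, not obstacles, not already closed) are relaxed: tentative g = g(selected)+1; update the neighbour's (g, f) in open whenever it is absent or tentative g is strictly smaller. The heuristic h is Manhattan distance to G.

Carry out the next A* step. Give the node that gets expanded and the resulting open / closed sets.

expanded=(2,6); open=[(1,6) g=6 f=12, (2,5) g=6 f=12, (2,7) g=6 f=14, (3,5) g=5 f=12, (3,7) g=5 f=14, (4,5) g=4 f=12, (4,7) g=4 f=14, (5,5) g=3 f=12, (6,5) g=2 f=12]; closed=[(2,6), (3,6), (4,6), (5,6), (6,6), (6,7)]

step 1: expand (2,6) (f=12, h=7) → closed; open now [(1,6) g=6 f=12, (2,5) g=6 f=12, (2,7) g=6 f=14, (3,5) g=5 f=12, (3,7) g=5 f=14, (4,5) g=4 f=12, (4,7) g=4 f=14, (5,5) g=3 f=12, (6,5) g=2 f=12]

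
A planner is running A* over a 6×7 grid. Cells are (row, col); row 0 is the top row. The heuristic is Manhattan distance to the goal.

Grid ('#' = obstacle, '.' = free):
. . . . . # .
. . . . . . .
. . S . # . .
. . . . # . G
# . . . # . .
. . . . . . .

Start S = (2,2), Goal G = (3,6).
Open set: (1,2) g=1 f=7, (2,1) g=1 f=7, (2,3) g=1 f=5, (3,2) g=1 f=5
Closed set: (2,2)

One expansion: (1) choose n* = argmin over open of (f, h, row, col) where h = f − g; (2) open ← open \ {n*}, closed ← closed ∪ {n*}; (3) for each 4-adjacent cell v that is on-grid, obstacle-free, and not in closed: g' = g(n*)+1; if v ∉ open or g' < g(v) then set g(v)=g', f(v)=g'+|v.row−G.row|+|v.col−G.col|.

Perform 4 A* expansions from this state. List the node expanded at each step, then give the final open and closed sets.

step 1: expand (2,3) (f=5, h=4) → closed; open now [(1,2) g=1 f=7, (1,3) g=2 f=7, (2,1) g=1 f=7, (3,2) g=1 f=5, (3,3) g=2 f=5]
step 2: expand (3,3) (f=5, h=3) → closed; open now [(1,2) g=1 f=7, (1,3) g=2 f=7, (2,1) g=1 f=7, (3,2) g=1 f=5, (4,3) g=3 f=7]
step 3: expand (3,2) (f=5, h=4) → closed; open now [(1,2) g=1 f=7, (1,3) g=2 f=7, (2,1) g=1 f=7, (3,1) g=2 f=7, (4,2) g=2 f=7, (4,3) g=3 f=7]
step 4: expand (4,3) (f=7, h=4) → closed; open now [(1,2) g=1 f=7, (1,3) g=2 f=7, (2,1) g=1 f=7, (3,1) g=2 f=7, (4,2) g=2 f=7, (5,3) g=4 f=9]

order=[(2,3) → (3,3) → (3,2) → (4,3)]; open=[(1,2) g=1 f=7, (1,3) g=2 f=7, (2,1) g=1 f=7, (3,1) g=2 f=7, (4,2) g=2 f=7, (5,3) g=4 f=9]; closed=[(2,2), (2,3), (3,2), (3,3), (4,3)]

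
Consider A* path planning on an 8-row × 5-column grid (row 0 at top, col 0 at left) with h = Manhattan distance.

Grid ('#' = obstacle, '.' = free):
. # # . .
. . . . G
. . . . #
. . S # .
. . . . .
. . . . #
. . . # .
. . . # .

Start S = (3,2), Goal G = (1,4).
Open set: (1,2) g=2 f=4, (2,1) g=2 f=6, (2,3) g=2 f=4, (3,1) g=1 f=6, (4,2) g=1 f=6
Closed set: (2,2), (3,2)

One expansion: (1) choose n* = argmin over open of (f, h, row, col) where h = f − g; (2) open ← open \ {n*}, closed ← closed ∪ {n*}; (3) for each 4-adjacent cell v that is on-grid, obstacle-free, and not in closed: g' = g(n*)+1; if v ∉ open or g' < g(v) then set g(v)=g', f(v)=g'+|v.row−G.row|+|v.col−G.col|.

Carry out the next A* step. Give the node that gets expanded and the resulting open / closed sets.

step 1: expand (1,2) (f=4, h=2) → closed; open now [(1,1) g=3 f=6, (1,3) g=3 f=4, (2,1) g=2 f=6, (2,3) g=2 f=4, (3,1) g=1 f=6, (4,2) g=1 f=6]

expanded=(1,2); open=[(1,1) g=3 f=6, (1,3) g=3 f=4, (2,1) g=2 f=6, (2,3) g=2 f=4, (3,1) g=1 f=6, (4,2) g=1 f=6]; closed=[(1,2), (2,2), (3,2)]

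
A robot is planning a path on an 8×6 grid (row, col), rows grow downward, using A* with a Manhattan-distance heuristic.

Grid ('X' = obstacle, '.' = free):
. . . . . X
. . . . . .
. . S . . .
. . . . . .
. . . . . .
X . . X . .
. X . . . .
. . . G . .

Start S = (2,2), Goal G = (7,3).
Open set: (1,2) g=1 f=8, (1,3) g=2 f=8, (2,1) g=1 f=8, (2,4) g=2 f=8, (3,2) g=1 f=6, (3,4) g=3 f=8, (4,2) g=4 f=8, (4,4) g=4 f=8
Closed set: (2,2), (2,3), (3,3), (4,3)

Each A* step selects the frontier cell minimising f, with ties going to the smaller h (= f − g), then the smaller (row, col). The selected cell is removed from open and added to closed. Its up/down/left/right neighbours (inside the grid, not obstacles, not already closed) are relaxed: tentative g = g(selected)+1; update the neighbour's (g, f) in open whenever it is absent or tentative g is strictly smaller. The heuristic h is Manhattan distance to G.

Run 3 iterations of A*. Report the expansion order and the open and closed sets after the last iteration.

step 1: expand (3,2) (f=6, h=5) → closed; open now [(1,2) g=1 f=8, (1,3) g=2 f=8, (2,1) g=1 f=8, (2,4) g=2 f=8, (3,1) g=2 f=8, (3,4) g=3 f=8, (4,2) g=2 f=6, (4,4) g=4 f=8]
step 2: expand (4,2) (f=6, h=4) → closed; open now [(1,2) g=1 f=8, (1,3) g=2 f=8, (2,1) g=1 f=8, (2,4) g=2 f=8, (3,1) g=2 f=8, (3,4) g=3 f=8, (4,1) g=3 f=8, (4,4) g=4 f=8, (5,2) g=3 f=6]
step 3: expand (5,2) (f=6, h=3) → closed; open now [(1,2) g=1 f=8, (1,3) g=2 f=8, (2,1) g=1 f=8, (2,4) g=2 f=8, (3,1) g=2 f=8, (3,4) g=3 f=8, (4,1) g=3 f=8, (4,4) g=4 f=8, (5,1) g=4 f=8, (6,2) g=4 f=6]

order=[(3,2) → (4,2) → (5,2)]; open=[(1,2) g=1 f=8, (1,3) g=2 f=8, (2,1) g=1 f=8, (2,4) g=2 f=8, (3,1) g=2 f=8, (3,4) g=3 f=8, (4,1) g=3 f=8, (4,4) g=4 f=8, (5,1) g=4 f=8, (6,2) g=4 f=6]; closed=[(2,2), (2,3), (3,2), (3,3), (4,2), (4,3), (5,2)]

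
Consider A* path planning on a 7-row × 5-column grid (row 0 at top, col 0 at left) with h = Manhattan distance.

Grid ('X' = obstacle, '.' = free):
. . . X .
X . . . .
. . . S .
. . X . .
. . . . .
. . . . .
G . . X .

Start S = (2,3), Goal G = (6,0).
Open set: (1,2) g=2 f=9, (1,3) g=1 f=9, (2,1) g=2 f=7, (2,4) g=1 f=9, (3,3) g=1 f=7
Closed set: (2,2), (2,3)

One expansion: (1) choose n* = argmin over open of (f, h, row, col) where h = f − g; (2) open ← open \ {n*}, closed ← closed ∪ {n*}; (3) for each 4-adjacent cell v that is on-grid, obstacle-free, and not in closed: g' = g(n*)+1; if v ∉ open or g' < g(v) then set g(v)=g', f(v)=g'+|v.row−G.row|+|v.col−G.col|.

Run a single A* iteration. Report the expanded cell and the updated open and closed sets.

step 1: expand (2,1) (f=7, h=5) → closed; open now [(1,1) g=3 f=9, (1,2) g=2 f=9, (1,3) g=1 f=9, (2,0) g=3 f=7, (2,4) g=1 f=9, (3,1) g=3 f=7, (3,3) g=1 f=7]

expanded=(2,1); open=[(1,1) g=3 f=9, (1,2) g=2 f=9, (1,3) g=1 f=9, (2,0) g=3 f=7, (2,4) g=1 f=9, (3,1) g=3 f=7, (3,3) g=1 f=7]; closed=[(2,1), (2,2), (2,3)]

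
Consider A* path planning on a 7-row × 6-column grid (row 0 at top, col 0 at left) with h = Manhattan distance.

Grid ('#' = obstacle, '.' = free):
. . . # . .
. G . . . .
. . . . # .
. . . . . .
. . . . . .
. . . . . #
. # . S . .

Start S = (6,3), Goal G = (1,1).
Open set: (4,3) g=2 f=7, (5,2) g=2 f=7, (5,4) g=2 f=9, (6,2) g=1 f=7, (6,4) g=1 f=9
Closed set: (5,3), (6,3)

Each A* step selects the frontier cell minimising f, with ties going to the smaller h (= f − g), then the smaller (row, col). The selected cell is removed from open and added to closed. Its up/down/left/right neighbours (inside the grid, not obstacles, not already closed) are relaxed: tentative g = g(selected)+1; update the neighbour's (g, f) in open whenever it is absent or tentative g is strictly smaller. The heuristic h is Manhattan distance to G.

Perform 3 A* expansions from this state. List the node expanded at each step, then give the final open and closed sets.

order=[(4,3) → (3,3) → (2,3)]; open=[(1,3) g=5 f=7, (2,2) g=5 f=7, (3,2) g=4 f=7, (3,4) g=4 f=9, (4,2) g=3 f=7, (4,4) g=3 f=9, (5,2) g=2 f=7, (5,4) g=2 f=9, (6,2) g=1 f=7, (6,4) g=1 f=9]; closed=[(2,3), (3,3), (4,3), (5,3), (6,3)]

step 1: expand (4,3) (f=7, h=5) → closed; open now [(3,3) g=3 f=7, (4,2) g=3 f=7, (4,4) g=3 f=9, (5,2) g=2 f=7, (5,4) g=2 f=9, (6,2) g=1 f=7, (6,4) g=1 f=9]
step 2: expand (3,3) (f=7, h=4) → closed; open now [(2,3) g=4 f=7, (3,2) g=4 f=7, (3,4) g=4 f=9, (4,2) g=3 f=7, (4,4) g=3 f=9, (5,2) g=2 f=7, (5,4) g=2 f=9, (6,2) g=1 f=7, (6,4) g=1 f=9]
step 3: expand (2,3) (f=7, h=3) → closed; open now [(1,3) g=5 f=7, (2,2) g=5 f=7, (3,2) g=4 f=7, (3,4) g=4 f=9, (4,2) g=3 f=7, (4,4) g=3 f=9, (5,2) g=2 f=7, (5,4) g=2 f=9, (6,2) g=1 f=7, (6,4) g=1 f=9]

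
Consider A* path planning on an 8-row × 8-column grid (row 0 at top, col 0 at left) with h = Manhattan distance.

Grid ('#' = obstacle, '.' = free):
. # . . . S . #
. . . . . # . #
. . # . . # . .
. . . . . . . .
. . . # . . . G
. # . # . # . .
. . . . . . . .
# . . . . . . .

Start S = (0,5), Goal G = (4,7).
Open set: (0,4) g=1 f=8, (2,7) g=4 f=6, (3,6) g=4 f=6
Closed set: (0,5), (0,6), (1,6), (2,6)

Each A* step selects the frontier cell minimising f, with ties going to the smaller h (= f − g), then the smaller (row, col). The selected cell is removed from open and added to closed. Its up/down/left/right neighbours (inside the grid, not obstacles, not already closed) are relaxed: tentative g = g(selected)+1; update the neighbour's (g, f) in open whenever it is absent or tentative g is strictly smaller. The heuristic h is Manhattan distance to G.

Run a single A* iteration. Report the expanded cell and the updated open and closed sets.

step 1: expand (2,7) (f=6, h=2) → closed; open now [(0,4) g=1 f=8, (3,6) g=4 f=6, (3,7) g=5 f=6]

expanded=(2,7); open=[(0,4) g=1 f=8, (3,6) g=4 f=6, (3,7) g=5 f=6]; closed=[(0,5), (0,6), (1,6), (2,6), (2,7)]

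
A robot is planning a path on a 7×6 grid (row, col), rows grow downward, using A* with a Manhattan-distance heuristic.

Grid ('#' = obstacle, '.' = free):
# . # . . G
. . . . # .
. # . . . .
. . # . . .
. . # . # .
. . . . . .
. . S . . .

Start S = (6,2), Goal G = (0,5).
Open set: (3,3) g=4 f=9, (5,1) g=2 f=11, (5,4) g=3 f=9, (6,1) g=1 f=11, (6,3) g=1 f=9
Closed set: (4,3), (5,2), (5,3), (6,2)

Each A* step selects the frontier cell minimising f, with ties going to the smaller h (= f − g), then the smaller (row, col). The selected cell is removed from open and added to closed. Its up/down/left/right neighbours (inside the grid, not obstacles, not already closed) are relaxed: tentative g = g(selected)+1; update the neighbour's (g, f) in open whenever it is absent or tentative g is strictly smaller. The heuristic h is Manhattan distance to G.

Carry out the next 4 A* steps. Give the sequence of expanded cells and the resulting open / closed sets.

step 1: expand (3,3) (f=9, h=5) → closed; open now [(2,3) g=5 f=9, (3,4) g=5 f=9, (5,1) g=2 f=11, (5,4) g=3 f=9, (6,1) g=1 f=11, (6,3) g=1 f=9]
step 2: expand (2,3) (f=9, h=4) → closed; open now [(1,3) g=6 f=9, (2,2) g=6 f=11, (2,4) g=6 f=9, (3,4) g=5 f=9, (5,1) g=2 f=11, (5,4) g=3 f=9, (6,1) g=1 f=11, (6,3) g=1 f=9]
step 3: expand (1,3) (f=9, h=3) → closed; open now [(0,3) g=7 f=9, (1,2) g=7 f=11, (2,2) g=6 f=11, (2,4) g=6 f=9, (3,4) g=5 f=9, (5,1) g=2 f=11, (5,4) g=3 f=9, (6,1) g=1 f=11, (6,3) g=1 f=9]
step 4: expand (0,3) (f=9, h=2) → closed; open now [(0,4) g=8 f=9, (1,2) g=7 f=11, (2,2) g=6 f=11, (2,4) g=6 f=9, (3,4) g=5 f=9, (5,1) g=2 f=11, (5,4) g=3 f=9, (6,1) g=1 f=11, (6,3) g=1 f=9]

order=[(3,3) → (2,3) → (1,3) → (0,3)]; open=[(0,4) g=8 f=9, (1,2) g=7 f=11, (2,2) g=6 f=11, (2,4) g=6 f=9, (3,4) g=5 f=9, (5,1) g=2 f=11, (5,4) g=3 f=9, (6,1) g=1 f=11, (6,3) g=1 f=9]; closed=[(0,3), (1,3), (2,3), (3,3), (4,3), (5,2), (5,3), (6,2)]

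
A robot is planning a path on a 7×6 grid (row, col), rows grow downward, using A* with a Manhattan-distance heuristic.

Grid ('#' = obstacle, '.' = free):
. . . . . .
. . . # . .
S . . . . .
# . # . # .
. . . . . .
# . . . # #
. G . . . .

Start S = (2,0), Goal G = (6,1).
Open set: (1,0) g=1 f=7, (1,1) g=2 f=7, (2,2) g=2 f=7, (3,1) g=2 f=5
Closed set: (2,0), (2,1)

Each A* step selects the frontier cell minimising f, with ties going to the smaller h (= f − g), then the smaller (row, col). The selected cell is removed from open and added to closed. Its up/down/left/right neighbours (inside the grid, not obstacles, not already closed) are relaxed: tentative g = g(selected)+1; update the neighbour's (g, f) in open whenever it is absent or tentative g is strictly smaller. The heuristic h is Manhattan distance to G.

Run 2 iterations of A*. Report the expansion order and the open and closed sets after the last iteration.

order=[(3,1) → (4,1)]; open=[(1,0) g=1 f=7, (1,1) g=2 f=7, (2,2) g=2 f=7, (4,0) g=4 f=7, (4,2) g=4 f=7, (5,1) g=4 f=5]; closed=[(2,0), (2,1), (3,1), (4,1)]

step 1: expand (3,1) (f=5, h=3) → closed; open now [(1,0) g=1 f=7, (1,1) g=2 f=7, (2,2) g=2 f=7, (4,1) g=3 f=5]
step 2: expand (4,1) (f=5, h=2) → closed; open now [(1,0) g=1 f=7, (1,1) g=2 f=7, (2,2) g=2 f=7, (4,0) g=4 f=7, (4,2) g=4 f=7, (5,1) g=4 f=5]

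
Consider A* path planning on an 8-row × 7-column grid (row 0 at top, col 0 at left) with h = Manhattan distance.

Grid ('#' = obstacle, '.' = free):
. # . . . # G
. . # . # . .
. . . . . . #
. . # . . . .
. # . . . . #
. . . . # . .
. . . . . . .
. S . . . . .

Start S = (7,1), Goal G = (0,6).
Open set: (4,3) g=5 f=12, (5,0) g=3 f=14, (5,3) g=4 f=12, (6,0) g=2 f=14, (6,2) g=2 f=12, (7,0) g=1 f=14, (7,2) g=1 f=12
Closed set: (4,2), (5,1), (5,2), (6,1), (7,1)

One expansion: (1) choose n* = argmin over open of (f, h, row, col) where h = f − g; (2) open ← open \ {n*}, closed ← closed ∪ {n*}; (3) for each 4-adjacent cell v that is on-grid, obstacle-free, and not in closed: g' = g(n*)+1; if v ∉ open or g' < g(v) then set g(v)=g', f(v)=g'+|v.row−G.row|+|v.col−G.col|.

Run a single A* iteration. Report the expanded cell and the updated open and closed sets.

step 1: expand (4,3) (f=12, h=7) → closed; open now [(3,3) g=6 f=12, (4,4) g=6 f=12, (5,0) g=3 f=14, (5,3) g=4 f=12, (6,0) g=2 f=14, (6,2) g=2 f=12, (7,0) g=1 f=14, (7,2) g=1 f=12]

expanded=(4,3); open=[(3,3) g=6 f=12, (4,4) g=6 f=12, (5,0) g=3 f=14, (5,3) g=4 f=12, (6,0) g=2 f=14, (6,2) g=2 f=12, (7,0) g=1 f=14, (7,2) g=1 f=12]; closed=[(4,2), (4,3), (5,1), (5,2), (6,1), (7,1)]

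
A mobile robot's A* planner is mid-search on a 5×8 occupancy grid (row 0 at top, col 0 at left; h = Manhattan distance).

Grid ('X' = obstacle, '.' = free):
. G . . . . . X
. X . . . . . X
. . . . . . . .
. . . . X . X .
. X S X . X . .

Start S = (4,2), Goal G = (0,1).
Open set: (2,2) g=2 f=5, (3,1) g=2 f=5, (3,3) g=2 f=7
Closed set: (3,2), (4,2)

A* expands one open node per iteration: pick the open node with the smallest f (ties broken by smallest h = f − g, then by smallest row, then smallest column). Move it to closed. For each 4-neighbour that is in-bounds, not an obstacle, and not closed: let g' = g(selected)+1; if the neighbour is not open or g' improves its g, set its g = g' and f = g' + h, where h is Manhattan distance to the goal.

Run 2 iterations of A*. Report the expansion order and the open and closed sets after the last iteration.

step 1: expand (2,2) (f=5, h=3) → closed; open now [(1,2) g=3 f=5, (2,1) g=3 f=5, (2,3) g=3 f=7, (3,1) g=2 f=5, (3,3) g=2 f=7]
step 2: expand (1,2) (f=5, h=2) → closed; open now [(0,2) g=4 f=5, (1,3) g=4 f=7, (2,1) g=3 f=5, (2,3) g=3 f=7, (3,1) g=2 f=5, (3,3) g=2 f=7]

order=[(2,2) → (1,2)]; open=[(0,2) g=4 f=5, (1,3) g=4 f=7, (2,1) g=3 f=5, (2,3) g=3 f=7, (3,1) g=2 f=5, (3,3) g=2 f=7]; closed=[(1,2), (2,2), (3,2), (4,2)]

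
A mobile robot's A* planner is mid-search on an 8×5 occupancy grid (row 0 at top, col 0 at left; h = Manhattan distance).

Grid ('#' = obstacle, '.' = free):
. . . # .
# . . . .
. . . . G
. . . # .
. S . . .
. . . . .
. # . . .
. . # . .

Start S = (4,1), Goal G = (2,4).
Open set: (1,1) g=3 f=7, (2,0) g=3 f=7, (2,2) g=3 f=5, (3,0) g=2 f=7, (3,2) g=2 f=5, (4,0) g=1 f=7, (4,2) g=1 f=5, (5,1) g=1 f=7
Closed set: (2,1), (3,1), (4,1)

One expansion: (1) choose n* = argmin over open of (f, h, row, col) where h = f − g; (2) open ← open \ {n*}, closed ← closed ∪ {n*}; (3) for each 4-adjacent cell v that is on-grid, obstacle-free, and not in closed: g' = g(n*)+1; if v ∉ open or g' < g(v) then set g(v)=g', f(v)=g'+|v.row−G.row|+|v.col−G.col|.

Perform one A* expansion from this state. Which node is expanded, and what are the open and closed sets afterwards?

step 1: expand (2,2) (f=5, h=2) → closed; open now [(1,1) g=3 f=7, (1,2) g=4 f=7, (2,0) g=3 f=7, (2,3) g=4 f=5, (3,0) g=2 f=7, (3,2) g=2 f=5, (4,0) g=1 f=7, (4,2) g=1 f=5, (5,1) g=1 f=7]

expanded=(2,2); open=[(1,1) g=3 f=7, (1,2) g=4 f=7, (2,0) g=3 f=7, (2,3) g=4 f=5, (3,0) g=2 f=7, (3,2) g=2 f=5, (4,0) g=1 f=7, (4,2) g=1 f=5, (5,1) g=1 f=7]; closed=[(2,1), (2,2), (3,1), (4,1)]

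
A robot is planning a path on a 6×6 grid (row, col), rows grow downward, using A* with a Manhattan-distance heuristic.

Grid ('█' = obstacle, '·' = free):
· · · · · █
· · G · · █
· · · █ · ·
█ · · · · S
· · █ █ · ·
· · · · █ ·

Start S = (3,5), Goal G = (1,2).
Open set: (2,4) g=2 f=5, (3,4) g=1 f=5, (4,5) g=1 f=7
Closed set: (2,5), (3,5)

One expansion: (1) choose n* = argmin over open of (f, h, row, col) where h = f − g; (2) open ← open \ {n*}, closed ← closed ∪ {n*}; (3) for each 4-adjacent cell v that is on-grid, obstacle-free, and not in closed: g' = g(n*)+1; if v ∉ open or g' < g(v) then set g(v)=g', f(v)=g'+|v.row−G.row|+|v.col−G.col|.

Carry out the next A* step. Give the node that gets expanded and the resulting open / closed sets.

expanded=(2,4); open=[(1,4) g=3 f=5, (3,4) g=1 f=5, (4,5) g=1 f=7]; closed=[(2,4), (2,5), (3,5)]

step 1: expand (2,4) (f=5, h=3) → closed; open now [(1,4) g=3 f=5, (3,4) g=1 f=5, (4,5) g=1 f=7]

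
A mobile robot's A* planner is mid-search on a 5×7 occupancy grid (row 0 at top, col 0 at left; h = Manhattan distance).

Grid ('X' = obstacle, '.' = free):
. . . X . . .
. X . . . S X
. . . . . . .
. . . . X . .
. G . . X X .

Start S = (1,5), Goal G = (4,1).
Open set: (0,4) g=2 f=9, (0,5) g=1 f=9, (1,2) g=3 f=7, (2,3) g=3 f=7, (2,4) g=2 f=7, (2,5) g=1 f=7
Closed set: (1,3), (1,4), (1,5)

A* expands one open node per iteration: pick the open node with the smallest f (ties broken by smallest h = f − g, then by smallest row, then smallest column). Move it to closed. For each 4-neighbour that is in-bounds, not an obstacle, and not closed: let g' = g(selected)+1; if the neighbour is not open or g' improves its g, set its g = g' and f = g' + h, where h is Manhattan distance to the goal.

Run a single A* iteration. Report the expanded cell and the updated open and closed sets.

expanded=(1,2); open=[(0,2) g=4 f=9, (0,4) g=2 f=9, (0,5) g=1 f=9, (2,2) g=4 f=7, (2,3) g=3 f=7, (2,4) g=2 f=7, (2,5) g=1 f=7]; closed=[(1,2), (1,3), (1,4), (1,5)]

step 1: expand (1,2) (f=7, h=4) → closed; open now [(0,2) g=4 f=9, (0,4) g=2 f=9, (0,5) g=1 f=9, (2,2) g=4 f=7, (2,3) g=3 f=7, (2,4) g=2 f=7, (2,5) g=1 f=7]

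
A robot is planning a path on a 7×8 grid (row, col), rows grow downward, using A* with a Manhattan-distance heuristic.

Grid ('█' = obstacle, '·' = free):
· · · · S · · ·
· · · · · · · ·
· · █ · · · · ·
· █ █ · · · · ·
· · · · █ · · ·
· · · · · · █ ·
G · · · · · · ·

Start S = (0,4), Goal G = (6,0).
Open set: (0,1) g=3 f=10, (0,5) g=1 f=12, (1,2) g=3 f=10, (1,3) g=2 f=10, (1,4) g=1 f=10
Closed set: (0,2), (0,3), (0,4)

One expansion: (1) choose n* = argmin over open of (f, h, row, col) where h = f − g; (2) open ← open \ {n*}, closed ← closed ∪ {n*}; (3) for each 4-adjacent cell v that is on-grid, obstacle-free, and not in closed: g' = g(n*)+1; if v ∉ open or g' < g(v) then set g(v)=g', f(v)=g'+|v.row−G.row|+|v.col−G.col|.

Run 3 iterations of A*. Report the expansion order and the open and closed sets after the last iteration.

step 1: expand (0,1) (f=10, h=7) → closed; open now [(0,0) g=4 f=10, (0,5) g=1 f=12, (1,1) g=4 f=10, (1,2) g=3 f=10, (1,3) g=2 f=10, (1,4) g=1 f=10]
step 2: expand (0,0) (f=10, h=6) → closed; open now [(0,5) g=1 f=12, (1,0) g=5 f=10, (1,1) g=4 f=10, (1,2) g=3 f=10, (1,3) g=2 f=10, (1,4) g=1 f=10]
step 3: expand (1,0) (f=10, h=5) → closed; open now [(0,5) g=1 f=12, (1,1) g=4 f=10, (1,2) g=3 f=10, (1,3) g=2 f=10, (1,4) g=1 f=10, (2,0) g=6 f=10]

order=[(0,1) → (0,0) → (1,0)]; open=[(0,5) g=1 f=12, (1,1) g=4 f=10, (1,2) g=3 f=10, (1,3) g=2 f=10, (1,4) g=1 f=10, (2,0) g=6 f=10]; closed=[(0,0), (0,1), (0,2), (0,3), (0,4), (1,0)]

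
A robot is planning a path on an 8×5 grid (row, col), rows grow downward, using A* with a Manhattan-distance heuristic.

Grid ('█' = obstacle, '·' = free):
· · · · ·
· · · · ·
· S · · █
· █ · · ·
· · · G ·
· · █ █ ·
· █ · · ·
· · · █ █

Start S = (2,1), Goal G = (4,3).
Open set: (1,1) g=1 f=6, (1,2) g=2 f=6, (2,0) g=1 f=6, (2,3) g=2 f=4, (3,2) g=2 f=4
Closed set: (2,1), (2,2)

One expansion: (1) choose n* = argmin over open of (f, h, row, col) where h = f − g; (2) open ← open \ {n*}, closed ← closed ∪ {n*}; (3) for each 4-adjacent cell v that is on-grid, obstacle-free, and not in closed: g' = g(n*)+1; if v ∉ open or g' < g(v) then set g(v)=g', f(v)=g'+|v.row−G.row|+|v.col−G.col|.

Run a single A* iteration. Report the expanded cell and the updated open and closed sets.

step 1: expand (2,3) (f=4, h=2) → closed; open now [(1,1) g=1 f=6, (1,2) g=2 f=6, (1,3) g=3 f=6, (2,0) g=1 f=6, (3,2) g=2 f=4, (3,3) g=3 f=4]

expanded=(2,3); open=[(1,1) g=1 f=6, (1,2) g=2 f=6, (1,3) g=3 f=6, (2,0) g=1 f=6, (3,2) g=2 f=4, (3,3) g=3 f=4]; closed=[(2,1), (2,2), (2,3)]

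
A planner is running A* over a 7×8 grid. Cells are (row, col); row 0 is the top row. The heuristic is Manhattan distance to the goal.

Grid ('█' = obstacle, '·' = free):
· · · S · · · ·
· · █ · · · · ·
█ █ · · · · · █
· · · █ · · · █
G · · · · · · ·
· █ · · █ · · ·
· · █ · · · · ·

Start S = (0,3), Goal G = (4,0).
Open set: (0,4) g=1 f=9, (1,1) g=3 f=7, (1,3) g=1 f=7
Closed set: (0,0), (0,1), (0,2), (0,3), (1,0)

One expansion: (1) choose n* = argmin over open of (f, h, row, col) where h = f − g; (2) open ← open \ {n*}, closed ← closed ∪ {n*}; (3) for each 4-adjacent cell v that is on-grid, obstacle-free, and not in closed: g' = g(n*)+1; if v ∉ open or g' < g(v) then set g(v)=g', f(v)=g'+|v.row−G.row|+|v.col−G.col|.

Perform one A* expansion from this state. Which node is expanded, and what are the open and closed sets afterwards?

expanded=(1,1); open=[(0,4) g=1 f=9, (1,3) g=1 f=7]; closed=[(0,0), (0,1), (0,2), (0,3), (1,0), (1,1)]

step 1: expand (1,1) (f=7, h=4) → closed; open now [(0,4) g=1 f=9, (1,3) g=1 f=7]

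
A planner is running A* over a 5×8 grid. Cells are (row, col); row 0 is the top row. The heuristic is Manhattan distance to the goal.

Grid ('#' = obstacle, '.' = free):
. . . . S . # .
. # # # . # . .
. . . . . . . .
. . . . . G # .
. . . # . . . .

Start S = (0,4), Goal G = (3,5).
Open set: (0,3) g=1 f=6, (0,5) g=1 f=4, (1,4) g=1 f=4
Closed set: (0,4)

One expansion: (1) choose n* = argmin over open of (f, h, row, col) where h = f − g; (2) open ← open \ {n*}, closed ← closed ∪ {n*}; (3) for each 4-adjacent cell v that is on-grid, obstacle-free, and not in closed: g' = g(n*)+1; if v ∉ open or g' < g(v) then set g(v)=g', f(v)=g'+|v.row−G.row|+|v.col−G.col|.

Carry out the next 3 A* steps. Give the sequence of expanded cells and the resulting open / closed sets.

order=[(0,5) → (1,4) → (2,4)]; open=[(0,3) g=1 f=6, (2,3) g=3 f=6, (2,5) g=3 f=4, (3,4) g=3 f=4]; closed=[(0,4), (0,5), (1,4), (2,4)]

step 1: expand (0,5) (f=4, h=3) → closed; open now [(0,3) g=1 f=6, (1,4) g=1 f=4]
step 2: expand (1,4) (f=4, h=3) → closed; open now [(0,3) g=1 f=6, (2,4) g=2 f=4]
step 3: expand (2,4) (f=4, h=2) → closed; open now [(0,3) g=1 f=6, (2,3) g=3 f=6, (2,5) g=3 f=4, (3,4) g=3 f=4]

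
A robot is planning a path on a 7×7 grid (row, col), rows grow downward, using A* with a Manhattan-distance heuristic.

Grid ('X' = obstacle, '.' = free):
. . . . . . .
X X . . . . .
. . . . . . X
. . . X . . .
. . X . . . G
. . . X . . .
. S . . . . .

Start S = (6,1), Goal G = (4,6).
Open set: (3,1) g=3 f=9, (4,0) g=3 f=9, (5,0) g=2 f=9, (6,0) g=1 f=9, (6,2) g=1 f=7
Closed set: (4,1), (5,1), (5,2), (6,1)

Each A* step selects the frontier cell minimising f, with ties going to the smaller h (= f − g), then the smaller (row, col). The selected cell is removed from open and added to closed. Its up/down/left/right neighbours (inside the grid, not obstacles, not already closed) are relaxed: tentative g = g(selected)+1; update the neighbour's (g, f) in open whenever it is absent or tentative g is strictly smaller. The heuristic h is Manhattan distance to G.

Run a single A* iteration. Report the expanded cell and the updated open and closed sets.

expanded=(6,2); open=[(3,1) g=3 f=9, (4,0) g=3 f=9, (5,0) g=2 f=9, (6,0) g=1 f=9, (6,3) g=2 f=7]; closed=[(4,1), (5,1), (5,2), (6,1), (6,2)]

step 1: expand (6,2) (f=7, h=6) → closed; open now [(3,1) g=3 f=9, (4,0) g=3 f=9, (5,0) g=2 f=9, (6,0) g=1 f=9, (6,3) g=2 f=7]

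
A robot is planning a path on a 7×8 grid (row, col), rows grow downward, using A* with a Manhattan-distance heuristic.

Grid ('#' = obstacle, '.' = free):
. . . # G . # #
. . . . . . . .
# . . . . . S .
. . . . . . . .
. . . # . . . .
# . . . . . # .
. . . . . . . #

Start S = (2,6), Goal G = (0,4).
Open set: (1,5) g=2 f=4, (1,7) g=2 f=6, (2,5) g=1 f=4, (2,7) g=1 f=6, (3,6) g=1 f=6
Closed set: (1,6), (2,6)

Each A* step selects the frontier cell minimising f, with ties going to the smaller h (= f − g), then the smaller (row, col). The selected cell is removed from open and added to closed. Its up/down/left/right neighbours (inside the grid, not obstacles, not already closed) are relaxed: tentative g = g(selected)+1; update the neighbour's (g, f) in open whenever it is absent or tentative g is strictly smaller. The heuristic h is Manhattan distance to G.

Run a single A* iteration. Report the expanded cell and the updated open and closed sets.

step 1: expand (1,5) (f=4, h=2) → closed; open now [(0,5) g=3 f=4, (1,4) g=3 f=4, (1,7) g=2 f=6, (2,5) g=1 f=4, (2,7) g=1 f=6, (3,6) g=1 f=6]

expanded=(1,5); open=[(0,5) g=3 f=4, (1,4) g=3 f=4, (1,7) g=2 f=6, (2,5) g=1 f=4, (2,7) g=1 f=6, (3,6) g=1 f=6]; closed=[(1,5), (1,6), (2,6)]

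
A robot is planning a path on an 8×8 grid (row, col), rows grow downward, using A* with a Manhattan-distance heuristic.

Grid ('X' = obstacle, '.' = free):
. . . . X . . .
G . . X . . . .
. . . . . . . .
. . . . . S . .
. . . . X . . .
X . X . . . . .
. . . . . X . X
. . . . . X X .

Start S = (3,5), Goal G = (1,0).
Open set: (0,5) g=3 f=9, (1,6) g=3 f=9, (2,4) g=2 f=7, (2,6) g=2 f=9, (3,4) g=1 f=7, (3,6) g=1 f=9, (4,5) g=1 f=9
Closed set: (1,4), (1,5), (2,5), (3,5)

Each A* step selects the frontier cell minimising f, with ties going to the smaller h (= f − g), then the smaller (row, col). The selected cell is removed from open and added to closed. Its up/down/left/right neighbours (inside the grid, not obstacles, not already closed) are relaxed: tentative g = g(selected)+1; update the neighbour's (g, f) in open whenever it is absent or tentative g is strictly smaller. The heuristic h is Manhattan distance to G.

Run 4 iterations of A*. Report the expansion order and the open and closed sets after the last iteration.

order=[(2,4) → (2,3) → (2,2) → (1,2)]; open=[(0,2) g=6 f=9, (0,5) g=3 f=9, (1,1) g=6 f=7, (1,6) g=3 f=9, (2,1) g=5 f=7, (2,6) g=2 f=9, (3,2) g=5 f=9, (3,3) g=4 f=9, (3,4) g=1 f=7, (3,6) g=1 f=9, (4,5) g=1 f=9]; closed=[(1,2), (1,4), (1,5), (2,2), (2,3), (2,4), (2,5), (3,5)]

step 1: expand (2,4) (f=7, h=5) → closed; open now [(0,5) g=3 f=9, (1,6) g=3 f=9, (2,3) g=3 f=7, (2,6) g=2 f=9, (3,4) g=1 f=7, (3,6) g=1 f=9, (4,5) g=1 f=9]
step 2: expand (2,3) (f=7, h=4) → closed; open now [(0,5) g=3 f=9, (1,6) g=3 f=9, (2,2) g=4 f=7, (2,6) g=2 f=9, (3,3) g=4 f=9, (3,4) g=1 f=7, (3,6) g=1 f=9, (4,5) g=1 f=9]
step 3: expand (2,2) (f=7, h=3) → closed; open now [(0,5) g=3 f=9, (1,2) g=5 f=7, (1,6) g=3 f=9, (2,1) g=5 f=7, (2,6) g=2 f=9, (3,2) g=5 f=9, (3,3) g=4 f=9, (3,4) g=1 f=7, (3,6) g=1 f=9, (4,5) g=1 f=9]
step 4: expand (1,2) (f=7, h=2) → closed; open now [(0,2) g=6 f=9, (0,5) g=3 f=9, (1,1) g=6 f=7, (1,6) g=3 f=9, (2,1) g=5 f=7, (2,6) g=2 f=9, (3,2) g=5 f=9, (3,3) g=4 f=9, (3,4) g=1 f=7, (3,6) g=1 f=9, (4,5) g=1 f=9]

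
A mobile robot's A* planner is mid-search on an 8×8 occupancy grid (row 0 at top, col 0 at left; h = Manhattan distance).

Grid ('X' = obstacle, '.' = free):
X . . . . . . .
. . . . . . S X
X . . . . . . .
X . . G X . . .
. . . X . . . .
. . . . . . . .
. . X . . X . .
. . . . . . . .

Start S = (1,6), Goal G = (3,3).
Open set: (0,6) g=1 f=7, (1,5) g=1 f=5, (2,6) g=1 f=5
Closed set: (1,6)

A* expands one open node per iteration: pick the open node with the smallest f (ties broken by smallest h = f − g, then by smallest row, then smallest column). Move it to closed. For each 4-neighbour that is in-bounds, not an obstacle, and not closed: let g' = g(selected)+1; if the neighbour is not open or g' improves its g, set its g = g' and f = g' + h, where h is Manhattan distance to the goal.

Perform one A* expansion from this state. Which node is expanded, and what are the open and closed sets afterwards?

expanded=(1,5); open=[(0,5) g=2 f=7, (0,6) g=1 f=7, (1,4) g=2 f=5, (2,5) g=2 f=5, (2,6) g=1 f=5]; closed=[(1,5), (1,6)]

step 1: expand (1,5) (f=5, h=4) → closed; open now [(0,5) g=2 f=7, (0,6) g=1 f=7, (1,4) g=2 f=5, (2,5) g=2 f=5, (2,6) g=1 f=5]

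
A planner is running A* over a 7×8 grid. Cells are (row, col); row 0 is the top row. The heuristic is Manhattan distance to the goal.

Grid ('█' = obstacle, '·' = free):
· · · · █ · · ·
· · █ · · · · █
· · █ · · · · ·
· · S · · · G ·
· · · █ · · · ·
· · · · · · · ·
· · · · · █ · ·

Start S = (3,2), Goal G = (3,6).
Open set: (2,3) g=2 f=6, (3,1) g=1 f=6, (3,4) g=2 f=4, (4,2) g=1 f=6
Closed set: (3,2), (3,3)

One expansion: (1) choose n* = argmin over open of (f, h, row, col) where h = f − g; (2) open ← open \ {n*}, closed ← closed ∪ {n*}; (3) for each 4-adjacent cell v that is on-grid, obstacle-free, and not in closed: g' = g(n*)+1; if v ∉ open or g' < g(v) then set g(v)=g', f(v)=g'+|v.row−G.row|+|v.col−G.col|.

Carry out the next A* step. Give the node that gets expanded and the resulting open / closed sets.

expanded=(3,4); open=[(2,3) g=2 f=6, (2,4) g=3 f=6, (3,1) g=1 f=6, (3,5) g=3 f=4, (4,2) g=1 f=6, (4,4) g=3 f=6]; closed=[(3,2), (3,3), (3,4)]

step 1: expand (3,4) (f=4, h=2) → closed; open now [(2,3) g=2 f=6, (2,4) g=3 f=6, (3,1) g=1 f=6, (3,5) g=3 f=4, (4,2) g=1 f=6, (4,4) g=3 f=6]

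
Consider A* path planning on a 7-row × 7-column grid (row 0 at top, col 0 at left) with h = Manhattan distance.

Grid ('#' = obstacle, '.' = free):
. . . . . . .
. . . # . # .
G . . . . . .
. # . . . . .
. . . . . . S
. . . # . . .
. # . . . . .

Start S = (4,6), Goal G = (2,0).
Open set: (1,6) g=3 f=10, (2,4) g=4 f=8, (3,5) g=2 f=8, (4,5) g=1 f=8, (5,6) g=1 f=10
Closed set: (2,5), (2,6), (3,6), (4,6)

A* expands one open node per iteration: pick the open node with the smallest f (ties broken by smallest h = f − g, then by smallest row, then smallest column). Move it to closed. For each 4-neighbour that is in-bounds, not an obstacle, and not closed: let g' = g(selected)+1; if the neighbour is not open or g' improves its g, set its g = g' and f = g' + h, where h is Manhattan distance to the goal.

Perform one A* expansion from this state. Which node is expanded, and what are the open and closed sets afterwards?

expanded=(2,4); open=[(1,4) g=5 f=10, (1,6) g=3 f=10, (2,3) g=5 f=8, (3,4) g=5 f=10, (3,5) g=2 f=8, (4,5) g=1 f=8, (5,6) g=1 f=10]; closed=[(2,4), (2,5), (2,6), (3,6), (4,6)]

step 1: expand (2,4) (f=8, h=4) → closed; open now [(1,4) g=5 f=10, (1,6) g=3 f=10, (2,3) g=5 f=8, (3,4) g=5 f=10, (3,5) g=2 f=8, (4,5) g=1 f=8, (5,6) g=1 f=10]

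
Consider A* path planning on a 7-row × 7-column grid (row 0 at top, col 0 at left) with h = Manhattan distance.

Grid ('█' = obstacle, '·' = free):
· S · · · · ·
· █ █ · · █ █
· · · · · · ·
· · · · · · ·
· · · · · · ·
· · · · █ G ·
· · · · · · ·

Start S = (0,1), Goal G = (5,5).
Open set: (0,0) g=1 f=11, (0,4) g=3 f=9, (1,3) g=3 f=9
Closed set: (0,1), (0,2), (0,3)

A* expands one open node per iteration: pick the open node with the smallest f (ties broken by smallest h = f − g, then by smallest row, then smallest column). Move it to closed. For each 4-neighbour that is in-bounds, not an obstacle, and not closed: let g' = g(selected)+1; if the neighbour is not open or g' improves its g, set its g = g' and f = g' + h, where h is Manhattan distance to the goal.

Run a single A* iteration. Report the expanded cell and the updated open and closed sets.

step 1: expand (0,4) (f=9, h=6) → closed; open now [(0,0) g=1 f=11, (0,5) g=4 f=9, (1,3) g=3 f=9, (1,4) g=4 f=9]

expanded=(0,4); open=[(0,0) g=1 f=11, (0,5) g=4 f=9, (1,3) g=3 f=9, (1,4) g=4 f=9]; closed=[(0,1), (0,2), (0,3), (0,4)]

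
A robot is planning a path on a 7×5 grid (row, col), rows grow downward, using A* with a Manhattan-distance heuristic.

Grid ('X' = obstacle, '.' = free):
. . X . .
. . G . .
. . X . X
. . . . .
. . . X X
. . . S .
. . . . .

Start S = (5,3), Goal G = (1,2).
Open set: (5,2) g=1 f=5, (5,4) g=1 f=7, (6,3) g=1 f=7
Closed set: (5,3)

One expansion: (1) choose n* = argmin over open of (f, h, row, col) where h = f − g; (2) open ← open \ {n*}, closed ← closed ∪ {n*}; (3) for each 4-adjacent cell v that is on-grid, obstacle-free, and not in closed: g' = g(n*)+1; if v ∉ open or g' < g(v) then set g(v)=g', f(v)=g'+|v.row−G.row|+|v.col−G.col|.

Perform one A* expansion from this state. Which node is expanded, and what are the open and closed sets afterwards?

expanded=(5,2); open=[(4,2) g=2 f=5, (5,1) g=2 f=7, (5,4) g=1 f=7, (6,2) g=2 f=7, (6,3) g=1 f=7]; closed=[(5,2), (5,3)]

step 1: expand (5,2) (f=5, h=4) → closed; open now [(4,2) g=2 f=5, (5,1) g=2 f=7, (5,4) g=1 f=7, (6,2) g=2 f=7, (6,3) g=1 f=7]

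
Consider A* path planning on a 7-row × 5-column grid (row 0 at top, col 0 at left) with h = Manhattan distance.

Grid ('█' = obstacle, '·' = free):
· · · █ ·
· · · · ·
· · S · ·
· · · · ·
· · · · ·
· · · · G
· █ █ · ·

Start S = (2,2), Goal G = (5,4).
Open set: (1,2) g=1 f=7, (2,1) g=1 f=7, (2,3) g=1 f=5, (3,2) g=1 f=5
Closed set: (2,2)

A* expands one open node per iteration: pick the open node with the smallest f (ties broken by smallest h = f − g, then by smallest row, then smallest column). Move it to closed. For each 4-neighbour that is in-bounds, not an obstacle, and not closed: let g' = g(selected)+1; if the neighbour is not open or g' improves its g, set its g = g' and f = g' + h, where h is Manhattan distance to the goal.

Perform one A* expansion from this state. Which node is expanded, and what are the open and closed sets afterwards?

expanded=(2,3); open=[(1,2) g=1 f=7, (1,3) g=2 f=7, (2,1) g=1 f=7, (2,4) g=2 f=5, (3,2) g=1 f=5, (3,3) g=2 f=5]; closed=[(2,2), (2,3)]

step 1: expand (2,3) (f=5, h=4) → closed; open now [(1,2) g=1 f=7, (1,3) g=2 f=7, (2,1) g=1 f=7, (2,4) g=2 f=5, (3,2) g=1 f=5, (3,3) g=2 f=5]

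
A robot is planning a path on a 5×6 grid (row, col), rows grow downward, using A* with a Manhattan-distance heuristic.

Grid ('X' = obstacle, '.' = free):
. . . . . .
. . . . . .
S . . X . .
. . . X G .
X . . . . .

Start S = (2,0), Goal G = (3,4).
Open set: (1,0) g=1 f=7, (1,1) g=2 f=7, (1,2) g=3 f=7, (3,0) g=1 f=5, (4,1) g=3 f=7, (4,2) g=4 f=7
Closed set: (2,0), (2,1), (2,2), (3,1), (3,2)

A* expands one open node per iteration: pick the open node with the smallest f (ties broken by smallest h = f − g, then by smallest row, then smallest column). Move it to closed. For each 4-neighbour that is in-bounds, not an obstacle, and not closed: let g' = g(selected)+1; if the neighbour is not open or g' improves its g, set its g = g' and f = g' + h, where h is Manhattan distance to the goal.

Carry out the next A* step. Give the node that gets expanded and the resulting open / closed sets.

step 1: expand (3,0) (f=5, h=4) → closed; open now [(1,0) g=1 f=7, (1,1) g=2 f=7, (1,2) g=3 f=7, (4,1) g=3 f=7, (4,2) g=4 f=7]

expanded=(3,0); open=[(1,0) g=1 f=7, (1,1) g=2 f=7, (1,2) g=3 f=7, (4,1) g=3 f=7, (4,2) g=4 f=7]; closed=[(2,0), (2,1), (2,2), (3,0), (3,1), (3,2)]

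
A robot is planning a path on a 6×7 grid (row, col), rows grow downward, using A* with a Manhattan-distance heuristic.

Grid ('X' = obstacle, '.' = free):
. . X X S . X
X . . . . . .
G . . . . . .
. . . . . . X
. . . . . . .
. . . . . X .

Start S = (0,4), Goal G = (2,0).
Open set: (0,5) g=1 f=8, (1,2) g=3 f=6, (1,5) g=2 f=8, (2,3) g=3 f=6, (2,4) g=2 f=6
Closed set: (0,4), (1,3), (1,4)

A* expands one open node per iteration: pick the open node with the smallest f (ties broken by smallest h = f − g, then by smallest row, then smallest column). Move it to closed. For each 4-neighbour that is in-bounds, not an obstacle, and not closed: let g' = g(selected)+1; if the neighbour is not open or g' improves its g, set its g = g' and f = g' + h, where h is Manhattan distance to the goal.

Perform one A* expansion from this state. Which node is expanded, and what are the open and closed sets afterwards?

step 1: expand (1,2) (f=6, h=3) → closed; open now [(0,5) g=1 f=8, (1,1) g=4 f=6, (1,5) g=2 f=8, (2,2) g=4 f=6, (2,3) g=3 f=6, (2,4) g=2 f=6]

expanded=(1,2); open=[(0,5) g=1 f=8, (1,1) g=4 f=6, (1,5) g=2 f=8, (2,2) g=4 f=6, (2,3) g=3 f=6, (2,4) g=2 f=6]; closed=[(0,4), (1,2), (1,3), (1,4)]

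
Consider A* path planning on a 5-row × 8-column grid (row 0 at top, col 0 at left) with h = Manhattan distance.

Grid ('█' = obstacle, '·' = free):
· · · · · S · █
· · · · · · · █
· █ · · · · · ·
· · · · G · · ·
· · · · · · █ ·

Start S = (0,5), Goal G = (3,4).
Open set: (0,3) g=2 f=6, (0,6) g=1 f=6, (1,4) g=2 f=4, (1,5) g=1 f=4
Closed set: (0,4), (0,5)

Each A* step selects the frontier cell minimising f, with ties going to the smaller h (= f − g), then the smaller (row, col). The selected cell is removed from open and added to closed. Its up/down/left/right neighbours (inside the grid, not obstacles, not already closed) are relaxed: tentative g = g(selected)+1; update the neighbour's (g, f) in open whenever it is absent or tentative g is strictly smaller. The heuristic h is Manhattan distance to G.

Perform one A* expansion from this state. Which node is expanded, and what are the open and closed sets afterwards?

expanded=(1,4); open=[(0,3) g=2 f=6, (0,6) g=1 f=6, (1,3) g=3 f=6, (1,5) g=1 f=4, (2,4) g=3 f=4]; closed=[(0,4), (0,5), (1,4)]

step 1: expand (1,4) (f=4, h=2) → closed; open now [(0,3) g=2 f=6, (0,6) g=1 f=6, (1,3) g=3 f=6, (1,5) g=1 f=4, (2,4) g=3 f=4]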